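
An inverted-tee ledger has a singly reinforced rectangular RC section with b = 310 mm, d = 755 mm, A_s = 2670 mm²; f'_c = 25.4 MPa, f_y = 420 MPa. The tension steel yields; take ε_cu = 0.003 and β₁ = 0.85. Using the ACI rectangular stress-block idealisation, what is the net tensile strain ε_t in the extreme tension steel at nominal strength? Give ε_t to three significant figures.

a = A_s f_y/(0.85 f'_c b) = 167.55 mm.
β₁ = 0.85, so c = a/β₁ = 167.55/0.85 = 197.12 mm.
From the linear strain diagram with ε_cu = 0.003: ε_t = 0.003 (d − c)/c = 0.003 × (755 − 197.12)/197.12 = 0.00849.
Since ε_t ≥ 0.005, the section is tension-controlled.

ε_t ≈ 0.00849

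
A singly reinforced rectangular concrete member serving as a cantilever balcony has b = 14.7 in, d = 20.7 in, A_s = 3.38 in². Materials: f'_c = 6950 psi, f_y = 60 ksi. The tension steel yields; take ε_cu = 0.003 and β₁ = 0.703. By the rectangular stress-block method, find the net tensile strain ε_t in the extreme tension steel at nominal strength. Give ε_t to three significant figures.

a = A_s f_y/(0.85 f'_c b) = 2.335 in.
β₁ = 0.703, so c = a/β₁ = 2.335/0.703 = 3.321 in.
From the linear strain diagram with ε_cu = 0.003: ε_t = 0.003 (d − c)/c = 0.003 × (20.7 − 3.321)/3.321 = 0.0157.
Since ε_t ≥ 0.005, the section is tension-controlled.

ε_t ≈ 0.0157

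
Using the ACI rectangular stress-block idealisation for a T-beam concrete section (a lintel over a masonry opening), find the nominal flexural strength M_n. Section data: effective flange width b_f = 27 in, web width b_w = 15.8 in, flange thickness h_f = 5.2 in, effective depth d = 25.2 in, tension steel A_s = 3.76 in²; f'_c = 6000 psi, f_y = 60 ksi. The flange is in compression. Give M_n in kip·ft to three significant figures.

M_n ≈ 458 kip·ft

Tension: T = A_s f_y = 3.76 × 60 = 225.6 kips.
Try a within the flange: a = T/(0.85 f'_c b_f) = 225.6/(0.85 × 6 × 27) = 1.638 in.
Since a = 1.638 ≤ h_f = 5.2 in, the stress block lies entirely in the flange; analyse as a rectangular beam of width b_f.
M_n = T(d − a/2) = 225.6 × (25.2 − 0.819) = 5500.4 kip·in.
M_n = 5500.4/12 = 458.37 kip·ft.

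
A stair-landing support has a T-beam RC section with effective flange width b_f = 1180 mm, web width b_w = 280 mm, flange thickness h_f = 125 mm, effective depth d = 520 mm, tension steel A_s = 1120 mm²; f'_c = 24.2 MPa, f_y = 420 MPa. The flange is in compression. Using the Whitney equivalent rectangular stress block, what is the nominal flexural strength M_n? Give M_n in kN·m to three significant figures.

M_n ≈ 240 kN·m

Tension: T = A_s f_y = 1120 × 420 = 470400 N.
Try a within the flange: a = T/(0.85 f'_c b_f) = 470400/(0.85 × 24.2 × 1180) = 19.38 mm.
Since a = 19.38 ≤ h_f = 125 mm, the stress block lies entirely in the flange; analyse as a rectangular beam of width b_f.
M_n = T(d − a/2) = 470400 × (520 − 9.69) = 240.05 × 10⁶ N·mm.
M_n = 240.05 kN·m.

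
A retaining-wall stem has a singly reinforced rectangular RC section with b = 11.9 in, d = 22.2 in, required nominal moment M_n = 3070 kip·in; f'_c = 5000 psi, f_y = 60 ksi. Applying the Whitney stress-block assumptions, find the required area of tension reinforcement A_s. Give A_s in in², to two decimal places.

From M_n = 0.85 f'_c a b (d − a/2):
a = d − √(d² − 2M_n/(0.85 f'_c b)) = 22.2 − √(22.2² − 2 × 3070/(0.85 × 5 × 11.9)) = 2.927 in.
A_s = 0.85 f'_c a b / f_y = 0.85 × 5 × 2.927 × 11.9 / 60 = 2.467 in².

A_s ≈ 2.47 in²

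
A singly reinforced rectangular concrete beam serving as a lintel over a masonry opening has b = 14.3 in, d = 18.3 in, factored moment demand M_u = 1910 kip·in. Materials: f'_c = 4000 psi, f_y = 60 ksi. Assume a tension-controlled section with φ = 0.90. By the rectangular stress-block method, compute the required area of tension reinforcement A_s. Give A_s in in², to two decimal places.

A_s ≈ 2.08 in²

M_n = M_u/φ = 1910/0.90 = 2122.22 kip·in.
From M_n = 0.85 f'_c a b (d − a/2):
a = d − √(d² − 2M_n/(0.85 f'_c b)) = 18.3 − √(18.3² − 2 × 2122.22/(0.85 × 4 × 14.3)) = 2.565 in.
A_s = 0.85 f'_c a b / f_y = 0.85 × 4 × 2.565 × 14.3 / 60 = 2.079 in².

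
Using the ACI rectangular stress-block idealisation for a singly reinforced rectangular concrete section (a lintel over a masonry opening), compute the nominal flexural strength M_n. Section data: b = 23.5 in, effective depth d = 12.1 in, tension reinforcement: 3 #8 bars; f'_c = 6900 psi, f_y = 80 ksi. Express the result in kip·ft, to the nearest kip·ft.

A_s = 3 × 0.79 = 2.37 in².
T = A_s f_y = 2.37 × 80 = 189.6 kips.
a = T/(0.85 f'_c b) = 189.6/(0.85 × 6.9 × 23.5) = 1.376 in.
M_n = T(d − a/2) = 189.6 × (12.1 − 0.688) = 2163.7 kip·in = 2163.7/12 = 180.31 kip·ft.

M_n ≈ 180 kip·ft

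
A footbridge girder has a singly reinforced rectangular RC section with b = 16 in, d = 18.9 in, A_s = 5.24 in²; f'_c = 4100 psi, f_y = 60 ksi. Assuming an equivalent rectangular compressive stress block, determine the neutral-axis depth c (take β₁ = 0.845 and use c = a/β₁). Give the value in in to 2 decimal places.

c ≈ 6.67 in

T = A_s f_y = 5.24 × 60 = 314.4 kips.
a = T/(0.85 f'_c b) = 314.4/(0.85 × 4.1 × 16) = 5.6385 in.
With β₁ = 0.845, c = a/β₁ = 5.6385/0.845 = 6.67 in.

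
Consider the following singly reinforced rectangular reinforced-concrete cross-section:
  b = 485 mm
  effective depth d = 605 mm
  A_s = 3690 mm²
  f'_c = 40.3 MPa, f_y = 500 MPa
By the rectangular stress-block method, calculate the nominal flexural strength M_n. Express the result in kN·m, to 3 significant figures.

M_n ≈ 1010 kN·m

T = A_s f_y = 3690 × 500 = 1845000 N = 1845 kN.
From C = T: a = T/(0.85 f'_c b) = 1845000/(0.85 × 40.3 × 485) = 111.05 mm.
M_n = T(d − a/2) = 1845 kN × (605 − 55.525) mm = 1013.78 kN·m.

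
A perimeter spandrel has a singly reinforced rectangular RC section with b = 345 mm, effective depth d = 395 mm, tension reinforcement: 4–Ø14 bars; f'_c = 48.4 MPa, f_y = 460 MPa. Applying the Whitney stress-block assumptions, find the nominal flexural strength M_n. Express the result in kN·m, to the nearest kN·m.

M_n ≈ 109 kN·m

A_s = 4 × 154 = 616 mm².
T = A_s f_y = 616 × 460 = 283360 N = 283.36 kN.
From C = T: a = T/(0.85 f'_c b) = 283360/(0.85 × 48.4 × 345) = 19.96 mm.
M_n = T(d − a/2) = 283.36 kN × (395 − 9.98) mm = 109.10 kN·m.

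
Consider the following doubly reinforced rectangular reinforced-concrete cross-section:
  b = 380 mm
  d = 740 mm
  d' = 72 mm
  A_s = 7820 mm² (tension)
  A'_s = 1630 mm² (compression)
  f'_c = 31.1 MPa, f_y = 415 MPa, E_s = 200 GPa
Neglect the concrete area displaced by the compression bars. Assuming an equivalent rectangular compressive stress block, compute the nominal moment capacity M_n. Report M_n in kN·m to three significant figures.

M_n ≈ 2020 kN·m

Assume both tension and compression steel yield.
Net tension couple steel: A_s − A'_s = 6190 mm².
a = (A_s − A'_s) f_y / (0.85 f'_c b) = 2568850/(0.85 × 31.1 × 380) = 255.73 mm.
c = a/β₁ = 255.73/0.828 = 308.85 mm; ε'_s = 0.003(c − d')/c = 0.0023 ≥ f_y/E_s = 0.0021, so compression steel does yield.
M_n = (A_s − A'_s) f_y (d − a/2) + A'_s f_y (d − d') = [2568850 × (740 − 127.865) + 676450 × (740 − 72)] × 10⁻⁶ = 1572.48 + 451.87 = 2024.35 kN·m.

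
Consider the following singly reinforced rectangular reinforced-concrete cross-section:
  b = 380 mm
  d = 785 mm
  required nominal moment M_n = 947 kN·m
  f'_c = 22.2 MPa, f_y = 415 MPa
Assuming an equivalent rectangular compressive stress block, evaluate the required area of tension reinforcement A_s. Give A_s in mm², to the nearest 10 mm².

With M_n = 0.85 f'_c a b (d − a/2), solve the quadratic for a:
a = d − √(d² − 2M_n/(0.85 f'_c b)) = 785 − √(785² − 2 × 947×10⁶/(0.85 × 22.2 × 380)) = 191.63 mm.
A_s = 0.85 f'_c a b / f_y = 0.85 × 22.2 × 191.63 × 380 / 415 = 3311.1 mm².

A_s ≈ 3310 mm²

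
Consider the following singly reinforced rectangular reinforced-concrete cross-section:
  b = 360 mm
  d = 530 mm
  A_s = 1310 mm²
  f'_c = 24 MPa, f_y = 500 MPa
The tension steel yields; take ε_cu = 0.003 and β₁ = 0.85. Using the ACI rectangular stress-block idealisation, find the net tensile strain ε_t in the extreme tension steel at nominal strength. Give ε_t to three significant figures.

ε_t ≈ 0.0122

a = A_s f_y/(0.85 f'_c b) = 89.19 mm.
β₁ = 0.85, so c = a/β₁ = 89.19/0.85 = 104.93 mm.
From the linear strain diagram with ε_cu = 0.003: ε_t = 0.003 (d − c)/c = 0.003 × (530 − 104.93)/104.93 = 0.0122.
Since ε_t ≥ 0.005, the section is tension-controlled.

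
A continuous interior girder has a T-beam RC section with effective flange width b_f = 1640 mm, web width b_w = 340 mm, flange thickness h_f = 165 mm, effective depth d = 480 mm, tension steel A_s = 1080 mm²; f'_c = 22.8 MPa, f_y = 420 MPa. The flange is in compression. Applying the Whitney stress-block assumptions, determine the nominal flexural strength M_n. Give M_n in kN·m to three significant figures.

M_n ≈ 214 kN·m

Tension: T = A_s f_y = 1080 × 420 = 453600 N.
Try a within the flange: a = T/(0.85 f'_c b_f) = 453600/(0.85 × 22.8 × 1640) = 14.27 mm.
Since a = 14.27 ≤ h_f = 165 mm, the stress block lies entirely in the flange; analyse as a rectangular beam of width b_f.
M_n = T(d − a/2) = 453600 × (480 − 7.135) = 214.49 × 10⁶ N·mm.
M_n = 214.49 kN·m.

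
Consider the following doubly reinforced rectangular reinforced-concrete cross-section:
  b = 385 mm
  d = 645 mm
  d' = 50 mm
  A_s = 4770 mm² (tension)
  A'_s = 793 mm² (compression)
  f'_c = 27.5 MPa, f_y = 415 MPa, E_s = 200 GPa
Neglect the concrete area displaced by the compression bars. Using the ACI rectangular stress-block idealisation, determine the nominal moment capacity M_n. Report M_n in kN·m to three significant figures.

Assume both tension and compression steel yield.
Net tension couple steel: A_s − A'_s = 3977 mm².
a = (A_s − A'_s) f_y / (0.85 f'_c b) = 1650455/(0.85 × 27.5 × 385) = 183.40 mm.
c = a/β₁ = 183.40/0.85 = 215.76 mm; ε'_s = 0.003(c − d')/c = 0.0023 ≥ f_y/E_s = 0.0021, so compression steel does yield.
M_n = (A_s − A'_s) f_y (d − a/2) + A'_s f_y (d − d') = [1650455 × (645 − 91.7) + 329095 × (645 − 50)] × 10⁻⁶ = 913.20 + 195.81 = 1109.01 kN·m.

M_n ≈ 1110 kN·m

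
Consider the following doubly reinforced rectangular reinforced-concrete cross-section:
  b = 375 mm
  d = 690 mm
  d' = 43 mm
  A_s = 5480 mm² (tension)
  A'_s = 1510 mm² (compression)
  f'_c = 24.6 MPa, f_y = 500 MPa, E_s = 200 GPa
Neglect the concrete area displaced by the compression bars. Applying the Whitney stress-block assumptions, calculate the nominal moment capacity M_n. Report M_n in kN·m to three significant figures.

Assume both tension and compression steel yield.
Net tension couple steel: A_s − A'_s = 3970 mm².
a = (A_s − A'_s) f_y / (0.85 f'_c b) = 1985000/(0.85 × 24.6 × 375) = 253.15 mm.
c = a/β₁ = 253.15/0.85 = 297.82 mm; ε'_s = 0.003(c − d')/c = 0.0026 ≥ f_y/E_s = 0.0025, so compression steel does yield.
M_n = (A_s − A'_s) f_y (d − a/2) + A'_s f_y (d − d') = [1985000 × (690 − 126.575) + 755000 × (690 − 43)] × 10⁻⁶ = 1118.40 + 488.49 = 1606.89 kN·m.

M_n ≈ 1610 kN·m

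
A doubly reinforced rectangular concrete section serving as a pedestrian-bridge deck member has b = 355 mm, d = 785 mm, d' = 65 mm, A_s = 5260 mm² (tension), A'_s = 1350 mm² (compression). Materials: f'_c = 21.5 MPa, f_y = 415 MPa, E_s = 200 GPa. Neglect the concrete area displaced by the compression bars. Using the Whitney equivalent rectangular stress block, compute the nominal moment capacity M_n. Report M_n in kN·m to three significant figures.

Assume both tension and compression steel yield.
Net tension couple steel: A_s − A'_s = 3910 mm².
a = (A_s − A'_s) f_y / (0.85 f'_c b) = 1622650/(0.85 × 21.5 × 355) = 250.11 mm.
c = a/β₁ = 250.11/0.85 = 294.25 mm; ε'_s = 0.003(c − d')/c = 0.0023 ≥ f_y/E_s = 0.0021, so compression steel does yield.
M_n = (A_s − A'_s) f_y (d − a/2) + A'_s f_y (d − d') = [1622650 × (785 − 125.055) + 560250 × (785 − 65)] × 10⁻⁶ = 1070.86 + 403.38 = 1474.24 kN·m.

M_n ≈ 1470 kN·m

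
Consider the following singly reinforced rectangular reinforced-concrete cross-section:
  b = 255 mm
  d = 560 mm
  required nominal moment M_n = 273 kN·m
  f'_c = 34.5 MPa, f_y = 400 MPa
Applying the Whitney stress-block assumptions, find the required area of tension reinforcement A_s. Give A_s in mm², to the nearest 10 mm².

With M_n = 0.85 f'_c a b (d − a/2), solve the quadratic for a:
a = d − √(d² − 2M_n/(0.85 f'_c b)) = 560 − √(560² − 2 × 273×10⁶/(0.85 × 34.5 × 255)) = 69.51 mm.
A_s = 0.85 f'_c a b / f_y = 0.85 × 34.5 × 69.51 × 255 / 400 = 1299.5 mm².

A_s ≈ 1300 mm²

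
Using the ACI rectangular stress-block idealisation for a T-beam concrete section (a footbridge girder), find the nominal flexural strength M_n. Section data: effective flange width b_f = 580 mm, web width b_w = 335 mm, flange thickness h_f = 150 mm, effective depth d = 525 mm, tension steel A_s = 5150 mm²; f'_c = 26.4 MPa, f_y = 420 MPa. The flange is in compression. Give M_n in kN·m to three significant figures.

Tension: T = A_s f_y = 5150 × 420 = 2163000 N.
Try a within the flange: a = T/(0.85 f'_c b_f) = 2163000/(0.85 × 26.4 × 580) = 166.19 mm.
a = 166.19 > h_f = 150 mm: the block extends into the web. Split into flange-overhang and web parts.
C_f = 0.85 f'_c (b_f − b_w) h_f = 0.85 × 26.4 × (580 − 335) × 150 = 824670 N.
Remaining web compression depth: a_w = (T − C_f)/(0.85 f'_c b_w) = (2163000 − 824670)/(0.85 × 26.4 × 335) = 178.03 mm.
M_n = C_f(d − h_f/2) + (T − C_f)(d − a_w/2) = 824670 × (525 − 75) + 1338330 × (525 − 89.015) = 371.10 + 583.49 = 954.59 × 10⁶ N·mm.
M_n = 954.59 kN·m.

M_n ≈ 955 kN·m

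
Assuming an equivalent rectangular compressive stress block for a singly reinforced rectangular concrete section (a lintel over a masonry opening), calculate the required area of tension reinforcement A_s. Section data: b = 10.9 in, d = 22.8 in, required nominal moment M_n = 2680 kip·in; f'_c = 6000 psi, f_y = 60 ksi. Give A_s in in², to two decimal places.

A_s ≈ 2.06 in²

From M_n = 0.85 f'_c a b (d − a/2):
a = d − √(d² − 2M_n/(0.85 f'_c b)) = 22.8 − √(22.8² − 2 × 2680/(0.85 × 6 × 10.9)) = 2.223 in.
A_s = 0.85 f'_c a b / f_y = 0.85 × 6 × 2.223 × 10.9 / 60 = 2.060 in².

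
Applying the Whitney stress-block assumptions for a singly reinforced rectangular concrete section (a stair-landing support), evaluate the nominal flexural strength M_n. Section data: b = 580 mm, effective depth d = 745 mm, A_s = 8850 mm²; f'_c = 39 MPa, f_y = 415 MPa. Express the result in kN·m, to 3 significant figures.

M_n ≈ 2390 kN·m

T = A_s f_y = 8850 × 415 = 3672750 N = 3672.75 kN.
From C = T: a = T/(0.85 f'_c b) = 3672750/(0.85 × 39 × 580) = 191.02 mm.
M_n = T(d − a/2) = 3672.75 kN × (745 − 95.51) mm = 2385.41 kN·m.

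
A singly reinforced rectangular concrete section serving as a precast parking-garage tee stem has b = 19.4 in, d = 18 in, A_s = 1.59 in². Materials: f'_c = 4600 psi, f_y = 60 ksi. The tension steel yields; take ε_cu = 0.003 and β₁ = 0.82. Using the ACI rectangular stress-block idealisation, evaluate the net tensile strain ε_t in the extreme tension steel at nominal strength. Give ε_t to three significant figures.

a = A_s f_y/(0.85 f'_c b) = 1.258 in.
β₁ = 0.82, so c = a/β₁ = 1.258/0.82 = 1.534 in.
From the linear strain diagram with ε_cu = 0.003: ε_t = 0.003 (d − c)/c = 0.003 × (18 − 1.534)/1.534 = 0.0322.
Since ε_t ≥ 0.005, the section is tension-controlled.

ε_t ≈ 0.0322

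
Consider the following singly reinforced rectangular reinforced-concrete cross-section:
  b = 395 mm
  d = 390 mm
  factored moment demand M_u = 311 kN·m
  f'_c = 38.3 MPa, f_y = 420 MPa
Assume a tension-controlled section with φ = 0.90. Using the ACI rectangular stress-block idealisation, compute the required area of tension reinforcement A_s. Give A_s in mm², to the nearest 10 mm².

A_s ≈ 2340 mm²

M_n = M_u/φ = 311/0.90 = 345.556 kN·m.
With M_n = 0.85 f'_c a b (d − a/2), solve the quadratic for a:
a = d − √(d² − 2M_n/(0.85 f'_c b)) = 390 − √(390² − 2 × 345.556×10⁶/(0.85 × 38.3 × 395)) = 76.38 mm.
A_s = 0.85 f'_c a b / f_y = 0.85 × 38.3 × 76.38 × 395 / 420 = 2338.5 mm².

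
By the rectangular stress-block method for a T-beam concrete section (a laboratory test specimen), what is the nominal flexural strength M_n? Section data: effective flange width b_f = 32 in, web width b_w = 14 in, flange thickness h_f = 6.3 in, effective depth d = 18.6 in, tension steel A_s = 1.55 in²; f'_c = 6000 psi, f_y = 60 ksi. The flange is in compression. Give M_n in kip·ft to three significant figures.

Tension: T = A_s f_y = 1.55 × 60 = 93 kips.
Try a within the flange: a = T/(0.85 f'_c b_f) = 93/(0.85 × 6 × 32) = 0.570 in.
Since a = 0.570 ≤ h_f = 6.3 in, the stress block lies entirely in the flange; analyse as a rectangular beam of width b_f.
M_n = T(d − a/2) = 93 × (18.6 − 0.285) = 1703.3 kip·in.
M_n = 1703.3/12 = 141.94 kip·ft.

M_n ≈ 142 kip·ft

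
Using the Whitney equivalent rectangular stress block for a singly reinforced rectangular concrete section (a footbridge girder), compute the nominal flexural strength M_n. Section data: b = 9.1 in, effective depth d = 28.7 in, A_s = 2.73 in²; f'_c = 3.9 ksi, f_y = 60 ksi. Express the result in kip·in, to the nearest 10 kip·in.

T = A_s f_y = 2.73 × 60 = 163.8 kips.
a = T/(0.85 f'_c b) = 163.8/(0.85 × 3.9 × 9.1) = 5.430 in.
M_n = T(d − a/2) = 163.8 × (28.7 − 2.715) = 4256.3 kip·in.

M_n ≈ 4260 kip·in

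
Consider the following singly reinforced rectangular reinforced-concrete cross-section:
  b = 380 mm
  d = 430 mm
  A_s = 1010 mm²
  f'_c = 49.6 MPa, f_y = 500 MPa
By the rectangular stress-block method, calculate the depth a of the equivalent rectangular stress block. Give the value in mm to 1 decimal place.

a ≈ 31.5 mm

T = A_s f_y = 1010 × 500 = 505000 N = 505 kN.
Setting C = 0.85 f'_c a b equal to T: a = 505000/(0.85 × 49.6 × 380) = 31.5 mm.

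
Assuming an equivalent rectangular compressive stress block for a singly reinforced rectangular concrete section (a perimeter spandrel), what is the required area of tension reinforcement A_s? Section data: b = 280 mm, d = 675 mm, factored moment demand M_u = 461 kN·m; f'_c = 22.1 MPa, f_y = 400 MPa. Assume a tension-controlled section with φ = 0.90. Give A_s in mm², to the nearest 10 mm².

M_n = M_u/φ = 461/0.90 = 512.222 kN·m.
With M_n = 0.85 f'_c a b (d − a/2), solve the quadratic for a:
a = d − √(d² − 2M_n/(0.85 f'_c b)) = 675 − √(675² − 2 × 512.222×10⁶/(0.85 × 22.1 × 280)) = 164.26 mm.
A_s = 0.85 f'_c a b / f_y = 0.85 × 22.1 × 164.26 × 280 / 400 = 2159.9 mm².

A_s ≈ 2160 mm²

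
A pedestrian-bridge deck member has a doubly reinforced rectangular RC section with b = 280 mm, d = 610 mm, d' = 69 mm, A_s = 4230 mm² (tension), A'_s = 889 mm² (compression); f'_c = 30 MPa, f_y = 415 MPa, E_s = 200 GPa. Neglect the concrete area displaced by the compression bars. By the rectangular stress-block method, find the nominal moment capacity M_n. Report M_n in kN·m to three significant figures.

Assume both tension and compression steel yield.
Net tension couple steel: A_s − A'_s = 3341 mm².
a = (A_s − A'_s) f_y / (0.85 f'_c b) = 1386515/(0.85 × 30 × 280) = 194.19 mm.
c = a/β₁ = 194.19/0.836 = 232.28 mm; ε'_s = 0.003(c − d')/c = 0.0021 ≥ f_y/E_s = 0.0021, so compression steel does yield.
M_n = (A_s − A'_s) f_y (d − a/2) + A'_s f_y (d − d') = [1386515 × (610 − 97.095) + 368935 × (610 − 69)] × 10⁻⁶ = 711.15 + 199.59 = 910.74 kN·m.

M_n ≈ 911 kN·m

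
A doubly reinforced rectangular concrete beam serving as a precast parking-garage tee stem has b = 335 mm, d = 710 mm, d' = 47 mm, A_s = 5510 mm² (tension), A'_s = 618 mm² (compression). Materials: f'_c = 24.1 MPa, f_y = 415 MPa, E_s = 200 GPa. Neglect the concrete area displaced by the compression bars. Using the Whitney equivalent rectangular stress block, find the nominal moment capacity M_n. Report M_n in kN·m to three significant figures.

Assume both tension and compression steel yield.
Net tension couple steel: A_s − A'_s = 4892 mm².
a = (A_s − A'_s) f_y / (0.85 f'_c b) = 2030180/(0.85 × 24.1 × 335) = 295.84 mm.
c = a/β₁ = 295.84/0.85 = 348.05 mm; ε'_s = 0.003(c − d')/c = 0.0026 ≥ f_y/E_s = 0.0021, so compression steel does yield.
M_n = (A_s − A'_s) f_y (d − a/2) + A'_s f_y (d − d') = [2030180 × (710 − 147.92) + 256470 × (710 − 47)] × 10⁻⁶ = 1141.12 + 170.04 = 1311.16 kN·m.

M_n ≈ 1310 kN·m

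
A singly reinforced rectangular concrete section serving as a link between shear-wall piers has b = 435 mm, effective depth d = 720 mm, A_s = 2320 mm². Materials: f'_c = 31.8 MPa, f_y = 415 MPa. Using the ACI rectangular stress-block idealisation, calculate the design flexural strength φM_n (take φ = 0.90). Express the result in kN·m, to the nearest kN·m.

T = A_s f_y = 2320 × 415 = 962800 N = 962.8 kN.
From C = T: a = T/(0.85 f'_c b) = 962800/(0.85 × 31.8 × 435) = 81.88 mm.
M_n = T(d − a/2) = 962.8 kN × (720 − 40.94) mm = 653.80 kN·m.
φM_n = 0.90 × 653.80 = 588.42 kN·m.

φM_n ≈ 588 kN·m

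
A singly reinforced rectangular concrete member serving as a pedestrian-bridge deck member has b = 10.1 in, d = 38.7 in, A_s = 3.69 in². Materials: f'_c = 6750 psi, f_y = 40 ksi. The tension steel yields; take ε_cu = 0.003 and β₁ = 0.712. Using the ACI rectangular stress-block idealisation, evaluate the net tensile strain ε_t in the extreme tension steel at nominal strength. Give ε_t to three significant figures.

a = A_s f_y/(0.85 f'_c b) = 2.547 in.
β₁ = 0.712, so c = a/β₁ = 2.547/0.712 = 3.577 in.
From the linear strain diagram with ε_cu = 0.003: ε_t = 0.003 (d − c)/c = 0.003 × (38.7 − 3.577)/3.577 = 0.0295.
Since ε_t ≥ 0.005, the section is tension-controlled.

ε_t ≈ 0.0295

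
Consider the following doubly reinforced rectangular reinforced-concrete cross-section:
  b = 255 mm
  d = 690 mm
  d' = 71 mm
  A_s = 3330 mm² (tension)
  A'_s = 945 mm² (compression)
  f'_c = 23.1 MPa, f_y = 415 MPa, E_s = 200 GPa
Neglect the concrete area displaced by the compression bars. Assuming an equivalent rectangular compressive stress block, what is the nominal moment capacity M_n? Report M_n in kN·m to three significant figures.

M_n ≈ 828 kN·m

Assume both tension and compression steel yield.
Net tension couple steel: A_s − A'_s = 2385 mm².
a = (A_s − A'_s) f_y / (0.85 f'_c b) = 989775/(0.85 × 23.1 × 255) = 197.68 mm.
c = a/β₁ = 197.68/0.85 = 232.56 mm; ε'_s = 0.003(c − d')/c = 0.0021 ≥ f_y/E_s = 0.0021, so compression steel does yield.
M_n = (A_s − A'_s) f_y (d − a/2) + A'_s f_y (d − d') = [989775 × (690 − 98.84) + 392175 × (690 − 71)] × 10⁻⁶ = 585.12 + 242.76 = 827.88 kN·m.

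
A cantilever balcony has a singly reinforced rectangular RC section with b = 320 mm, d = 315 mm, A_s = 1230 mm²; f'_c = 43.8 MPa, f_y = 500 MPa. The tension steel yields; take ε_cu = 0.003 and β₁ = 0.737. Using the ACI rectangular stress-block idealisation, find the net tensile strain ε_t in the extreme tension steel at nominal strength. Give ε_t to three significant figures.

a = A_s f_y/(0.85 f'_c b) = 51.62 mm.
β₁ = 0.737, so c = a/β₁ = 51.62/0.737 = 70.04 mm.
From the linear strain diagram with ε_cu = 0.003: ε_t = 0.003 (d − c)/c = 0.003 × (315 − 70.04)/70.04 = 0.0105.
Since ε_t ≥ 0.005, the section is tension-controlled.

ε_t ≈ 0.0105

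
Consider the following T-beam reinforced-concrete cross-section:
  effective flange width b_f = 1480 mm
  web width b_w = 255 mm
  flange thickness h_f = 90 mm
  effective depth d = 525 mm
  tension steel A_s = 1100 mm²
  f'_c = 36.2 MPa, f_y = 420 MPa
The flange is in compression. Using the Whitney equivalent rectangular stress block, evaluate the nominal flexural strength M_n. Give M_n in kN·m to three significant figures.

M_n ≈ 240 kN·m

Tension: T = A_s f_y = 1100 × 420 = 462000 N.
Try a within the flange: a = T/(0.85 f'_c b_f) = 462000/(0.85 × 36.2 × 1480) = 10.15 mm.
Since a = 10.15 ≤ h_f = 90 mm, the stress block lies entirely in the flange; analyse as a rectangular beam of width b_f.
M_n = T(d − a/2) = 462000 × (525 − 5.075) = 240.21 × 10⁶ N·mm.
M_n = 240.21 kN·m.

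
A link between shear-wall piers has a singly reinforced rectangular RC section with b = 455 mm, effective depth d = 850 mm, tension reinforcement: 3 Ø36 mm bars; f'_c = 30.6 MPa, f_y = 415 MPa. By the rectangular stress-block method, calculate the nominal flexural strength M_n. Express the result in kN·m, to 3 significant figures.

A_s = 3 × 1018 = 3054 mm².
T = A_s f_y = 3054 × 415 = 1267410 N = 1267.41 kN.
From C = T: a = T/(0.85 f'_c b) = 1267410/(0.85 × 30.6 × 455) = 107.09 mm.
M_n = T(d − a/2) = 1267.41 kN × (850 − 53.545) mm = 1009.44 kN·m.

M_n ≈ 1010 kN·m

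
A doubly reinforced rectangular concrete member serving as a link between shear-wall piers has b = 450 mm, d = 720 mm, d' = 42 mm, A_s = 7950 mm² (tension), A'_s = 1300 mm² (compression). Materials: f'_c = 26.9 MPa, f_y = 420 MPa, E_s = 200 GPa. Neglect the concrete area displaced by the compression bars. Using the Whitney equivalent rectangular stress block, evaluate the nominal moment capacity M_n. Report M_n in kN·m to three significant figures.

Assume both tension and compression steel yield.
Net tension couple steel: A_s − A'_s = 6650 mm².
a = (A_s − A'_s) f_y / (0.85 f'_c b) = 2793000/(0.85 × 26.9 × 450) = 271.45 mm.
c = a/β₁ = 271.45/0.85 = 319.35 mm; ε'_s = 0.003(c − d')/c = 0.0026 ≥ f_y/E_s = 0.0021, so compression steel does yield.
M_n = (A_s − A'_s) f_y (d − a/2) + A'_s f_y (d − d') = [2793000 × (720 − 135.725) + 546000 × (720 − 42)] × 10⁻⁶ = 1631.88 + 370.19 = 2002.07 kN·m.

M_n ≈ 2000 kN·m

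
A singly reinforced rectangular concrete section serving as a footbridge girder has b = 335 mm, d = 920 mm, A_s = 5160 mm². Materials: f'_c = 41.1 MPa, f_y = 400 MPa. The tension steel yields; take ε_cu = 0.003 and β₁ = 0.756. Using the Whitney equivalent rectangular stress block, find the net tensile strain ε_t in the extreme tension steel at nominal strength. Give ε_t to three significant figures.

ε_t ≈ 0.00883

a = A_s f_y/(0.85 f'_c b) = 176.36 mm.
β₁ = 0.756, so c = a/β₁ = 176.36/0.756 = 233.28 mm.
From the linear strain diagram with ε_cu = 0.003: ε_t = 0.003 (d − c)/c = 0.003 × (920 − 233.28)/233.28 = 0.00883.
Since ε_t ≥ 0.005, the section is tension-controlled.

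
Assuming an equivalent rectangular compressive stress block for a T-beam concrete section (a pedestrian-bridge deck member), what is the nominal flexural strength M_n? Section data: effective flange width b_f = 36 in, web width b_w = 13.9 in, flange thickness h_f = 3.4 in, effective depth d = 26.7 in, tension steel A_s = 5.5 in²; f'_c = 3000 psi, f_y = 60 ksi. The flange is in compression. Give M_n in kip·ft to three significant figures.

M_n ≈ 685 kip·ft

Tension: T = A_s f_y = 5.5 × 60 = 330 kips.
Try a within the flange: a = T/(0.85 f'_c b_f) = 330/(0.85 × 3 × 36) = 3.595 in.
a = 3.595 > h_f = 3.4 in: the block extends into the web. Split into flange-overhang and web parts.
C_f = 0.85 f'_c (b_f − b_w) h_f = 0.85 × 3 × (36 − 13.9) × 3.4 = 191.6 kips.
Remaining web compression depth: a_w = (T − C_f)/(0.85 f'_c b_w) = (330 − 191.6)/(0.85 × 3 × 13.9) = 3.905 in.
M_n = C_f(d − h_f/2) + (T − C_f)(d − a_w/2) = 191.6 × (26.7 − 1.7) + 138.4 × (26.7 − 1.9525) = 4790.0 + 3425.1 = 8215.1 kip·in.
M_n = 8215.1/12 = 684.59 kip·ft.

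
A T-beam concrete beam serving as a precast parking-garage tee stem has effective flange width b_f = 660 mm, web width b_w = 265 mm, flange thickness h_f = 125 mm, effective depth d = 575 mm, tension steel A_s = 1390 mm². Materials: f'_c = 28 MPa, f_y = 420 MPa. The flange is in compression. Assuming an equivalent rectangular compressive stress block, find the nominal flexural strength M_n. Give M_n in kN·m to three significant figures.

M_n ≈ 325 kN·m

Tension: T = A_s f_y = 1390 × 420 = 583800 N.
Try a within the flange: a = T/(0.85 f'_c b_f) = 583800/(0.85 × 28 × 660) = 37.17 mm.
Since a = 37.17 ≤ h_f = 125 mm, the stress block lies entirely in the flange; analyse as a rectangular beam of width b_f.
M_n = T(d − a/2) = 583800 × (575 − 18.585) = 324.84 × 10⁶ N·mm.
M_n = 324.84 kN·m.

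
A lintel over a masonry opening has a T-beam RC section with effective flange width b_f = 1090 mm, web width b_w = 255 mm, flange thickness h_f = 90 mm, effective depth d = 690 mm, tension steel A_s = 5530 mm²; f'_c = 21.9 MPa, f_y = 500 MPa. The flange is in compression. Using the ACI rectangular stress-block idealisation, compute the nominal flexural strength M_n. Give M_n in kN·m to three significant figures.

Tension: T = A_s f_y = 5530 × 500 = 2765000 N.
Try a within the flange: a = T/(0.85 f'_c b_f) = 2765000/(0.85 × 21.9 × 1090) = 136.27 mm.
a = 136.27 > h_f = 90 mm: the block extends into the web. Split into flange-overhang and web parts.
C_f = 0.85 f'_c (b_f − b_w) h_f = 0.85 × 21.9 × (1090 − 255) × 90 = 1398917 N.
Remaining web compression depth: a_w = (T − C_f)/(0.85 f'_c b_w) = (2765000 − 1398917)/(0.85 × 21.9 × 255) = 287.79 mm.
M_n = C_f(d − h_f/2) + (T − C_f)(d − a_w/2) = 1398917 × (690 − 45) + 1366083 × (690 − 143.895) = 902.30 + 746.02 = 1648.32 × 10⁶ N·mm.
M_n = 1648.32 kN·m.

M_n ≈ 1650 kN·m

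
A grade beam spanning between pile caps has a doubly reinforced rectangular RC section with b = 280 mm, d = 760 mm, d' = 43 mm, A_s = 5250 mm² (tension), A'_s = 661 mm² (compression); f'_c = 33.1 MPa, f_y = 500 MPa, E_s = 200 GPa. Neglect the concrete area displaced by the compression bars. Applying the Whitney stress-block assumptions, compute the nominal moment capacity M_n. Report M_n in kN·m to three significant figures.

M_n ≈ 1650 kN·m

Assume both tension and compression steel yield.
Net tension couple steel: A_s − A'_s = 4589 mm².
a = (A_s − A'_s) f_y / (0.85 f'_c b) = 2294500/(0.85 × 33.1 × 280) = 291.26 mm.
c = a/β₁ = 291.26/0.814 = 357.81 mm; ε'_s = 0.003(c − d')/c = 0.0026 ≥ f_y/E_s = 0.0025, so compression steel does yield.
M_n = (A_s − A'_s) f_y (d − a/2) + A'_s f_y (d − d') = [2294500 × (760 − 145.63) + 330500 × (760 − 43)] × 10⁻⁶ = 1409.67 + 236.97 = 1646.64 kN·m.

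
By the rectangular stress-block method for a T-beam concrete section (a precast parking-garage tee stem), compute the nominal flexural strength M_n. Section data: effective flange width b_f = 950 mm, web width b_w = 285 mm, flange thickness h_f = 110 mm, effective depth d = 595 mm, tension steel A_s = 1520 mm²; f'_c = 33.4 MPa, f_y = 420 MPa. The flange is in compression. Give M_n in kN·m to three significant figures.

Tension: T = A_s f_y = 1520 × 420 = 638400 N.
Try a within the flange: a = T/(0.85 f'_c b_f) = 638400/(0.85 × 33.4 × 950) = 23.67 mm.
Since a = 23.67 ≤ h_f = 110 mm, the stress block lies entirely in the flange; analyse as a rectangular beam of width b_f.
M_n = T(d − a/2) = 638400 × (595 − 11.835) = 372.29 × 10⁶ N·mm.
M_n = 372.29 kN·m.

M_n ≈ 372 kN·m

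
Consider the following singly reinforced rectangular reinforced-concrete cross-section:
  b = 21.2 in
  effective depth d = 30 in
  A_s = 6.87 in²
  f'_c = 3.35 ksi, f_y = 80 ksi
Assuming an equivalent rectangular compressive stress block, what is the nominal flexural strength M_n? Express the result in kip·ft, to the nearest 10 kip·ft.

T = A_s f_y = 6.87 × 80 = 549.6 kips.
a = T/(0.85 f'_c b) = 549.6/(0.85 × 3.35 × 21.2) = 9.104 in.
M_n = T(d − a/2) = 549.6 × (30 − 4.552) = 13986.2 kip·in = 13986.2/12 = 1165.52 kip·ft.

M_n ≈ 1170 kip·ft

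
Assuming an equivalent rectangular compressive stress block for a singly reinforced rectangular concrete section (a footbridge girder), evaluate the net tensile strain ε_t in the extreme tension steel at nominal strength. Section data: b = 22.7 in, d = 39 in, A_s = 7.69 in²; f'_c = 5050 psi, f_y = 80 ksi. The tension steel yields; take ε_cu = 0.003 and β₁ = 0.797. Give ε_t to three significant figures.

ε_t ≈ 0.0118

a = A_s f_y/(0.85 f'_c b) = 6.314 in.
β₁ = 0.797, so c = a/β₁ = 6.314/0.797 = 7.922 in.
From the linear strain diagram with ε_cu = 0.003: ε_t = 0.003 (d − c)/c = 0.003 × (39 − 7.922)/7.922 = 0.0118.
Since ε_t ≥ 0.005, the section is tension-controlled.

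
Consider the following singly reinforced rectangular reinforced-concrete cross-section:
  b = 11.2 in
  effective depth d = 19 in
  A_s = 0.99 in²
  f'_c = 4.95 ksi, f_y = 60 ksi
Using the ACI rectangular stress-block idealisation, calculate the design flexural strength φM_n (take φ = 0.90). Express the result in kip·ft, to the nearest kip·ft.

T = A_s f_y = 0.99 × 60 = 59.4 kips.
a = T/(0.85 f'_c b) = 59.4/(0.85 × 4.95 × 11.2) = 1.261 in.
M_n = T(d − a/2) = 59.4 × (19 − 0.6305) = 1091.1 kip·in = 1091.1/12 = 90.93 kip·ft.
φM_n = 0.90 × 90.93 = 81.84 kip·ft.

φM_n ≈ 82 kip·ft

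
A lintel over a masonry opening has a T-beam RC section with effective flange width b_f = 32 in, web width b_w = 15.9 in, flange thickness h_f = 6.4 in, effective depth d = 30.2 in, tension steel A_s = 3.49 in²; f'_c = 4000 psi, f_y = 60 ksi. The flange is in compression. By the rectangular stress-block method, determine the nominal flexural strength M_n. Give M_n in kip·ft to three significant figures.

M_n ≈ 510 kip·ft

Tension: T = A_s f_y = 3.49 × 60 = 209.4 kips.
Try a within the flange: a = T/(0.85 f'_c b_f) = 209.4/(0.85 × 4 × 32) = 1.925 in.
Since a = 1.925 ≤ h_f = 6.4 in, the stress block lies entirely in the flange; analyse as a rectangular beam of width b_f.
M_n = T(d − a/2) = 209.4 × (30.2 − 0.9625) = 6122.3 kip·in.
M_n = 6122.3/12 = 510.19 kip·ft.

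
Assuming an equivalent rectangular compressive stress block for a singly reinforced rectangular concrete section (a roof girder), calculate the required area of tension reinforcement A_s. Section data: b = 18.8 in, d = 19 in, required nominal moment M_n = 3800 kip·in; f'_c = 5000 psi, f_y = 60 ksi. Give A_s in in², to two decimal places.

From M_n = 0.85 f'_c a b (d − a/2):
a = d − √(d² − 2M_n/(0.85 f'_c b)) = 19 − √(19² − 2 × 3800/(0.85 × 5 × 18.8)) = 2.694 in.
A_s = 0.85 f'_c a b / f_y = 0.85 × 5 × 2.694 × 18.8 / 60 = 3.588 in².

A_s ≈ 3.59 in²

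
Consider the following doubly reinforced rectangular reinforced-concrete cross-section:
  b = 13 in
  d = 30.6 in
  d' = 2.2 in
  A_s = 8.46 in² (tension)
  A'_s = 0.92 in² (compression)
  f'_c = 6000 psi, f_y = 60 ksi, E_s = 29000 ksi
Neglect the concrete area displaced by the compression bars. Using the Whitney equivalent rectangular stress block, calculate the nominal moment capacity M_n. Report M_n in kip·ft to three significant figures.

M_n ≈ 1160 kip·ft

Assume both steels yield.
a = (A_s − A'_s) f_y/(0.85 f'_c b) = (8.46 − 0.92) × 60/(0.85 × 6 × 13) = 6.824 in.
c = a/β₁ = 6.824/0.75 = 9.099 in; ε'_s = 0.003(c − d')/c = 0.0023 ≥ ε_y = 0.0021, so the compression steel yields.
M_n = (A_s − A'_s) f_y (d − a/2) + A'_s f_y (d − d') = 452.4 × (30.6 − 3.412) + 55.2 × (30.6 − 2.2) = 12299.9 + 1567.7 = 13867.6 kip·in = 13867.6/12 = 1155.63 kip·ft.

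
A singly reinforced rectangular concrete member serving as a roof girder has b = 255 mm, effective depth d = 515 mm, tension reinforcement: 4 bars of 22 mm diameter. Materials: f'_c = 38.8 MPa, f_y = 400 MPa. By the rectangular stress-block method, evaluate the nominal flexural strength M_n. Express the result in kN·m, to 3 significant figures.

A_s = 4 × 380 = 1520 mm².
T = A_s f_y = 1520 × 400 = 608000 N = 608 kN.
From C = T: a = T/(0.85 f'_c b) = 608000/(0.85 × 38.8 × 255) = 72.30 mm.
M_n = T(d − a/2) = 608 kN × (515 − 36.15) mm = 291.14 kN·m.

M_n ≈ 291 kN·m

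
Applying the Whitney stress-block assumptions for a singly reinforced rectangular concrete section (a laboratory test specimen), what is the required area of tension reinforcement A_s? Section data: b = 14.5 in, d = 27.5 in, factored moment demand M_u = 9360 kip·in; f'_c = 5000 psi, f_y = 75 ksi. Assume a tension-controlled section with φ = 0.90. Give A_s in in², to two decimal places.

A_s ≈ 5.78 in²

M_n = M_u/φ = 9360/0.90 = 10400 kip·in.
From M_n = 0.85 f'_c a b (d − a/2):
a = d − √(d² − 2M_n/(0.85 f'_c b)) = 27.5 − √(27.5² − 2 × 10400/(0.85 × 5 × 14.5)) = 7.037 in.
A_s = 0.85 f'_c a b / f_y = 0.85 × 5 × 7.037 × 14.5 / 75 = 5.782 in².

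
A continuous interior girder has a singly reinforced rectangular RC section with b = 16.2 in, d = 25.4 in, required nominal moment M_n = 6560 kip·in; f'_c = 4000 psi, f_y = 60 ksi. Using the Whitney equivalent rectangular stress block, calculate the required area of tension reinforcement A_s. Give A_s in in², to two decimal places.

A_s ≈ 4.80 in²

From M_n = 0.85 f'_c a b (d − a/2):
a = d − √(d² − 2M_n/(0.85 f'_c b)) = 25.4 − √(25.4² − 2 × 6560/(0.85 × 4 × 16.2)) = 5.227 in.
A_s = 0.85 f'_c a b / f_y = 0.85 × 4 × 5.227 × 16.2 / 60 = 4.798 in².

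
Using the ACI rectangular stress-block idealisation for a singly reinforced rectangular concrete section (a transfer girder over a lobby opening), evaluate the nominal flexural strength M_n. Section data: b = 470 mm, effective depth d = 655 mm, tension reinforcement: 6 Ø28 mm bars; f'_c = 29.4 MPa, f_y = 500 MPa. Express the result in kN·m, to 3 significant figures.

A_s = 6 × 616 = 3696 mm².
T = A_s f_y = 3696 × 500 = 1848000 N = 1848 kN.
From C = T: a = T/(0.85 f'_c b) = 1848000/(0.85 × 29.4 × 470) = 157.34 mm.
M_n = T(d − a/2) = 1848 kN × (655 − 78.67) mm = 1065.06 kN·m.

M_n ≈ 1070 kN·m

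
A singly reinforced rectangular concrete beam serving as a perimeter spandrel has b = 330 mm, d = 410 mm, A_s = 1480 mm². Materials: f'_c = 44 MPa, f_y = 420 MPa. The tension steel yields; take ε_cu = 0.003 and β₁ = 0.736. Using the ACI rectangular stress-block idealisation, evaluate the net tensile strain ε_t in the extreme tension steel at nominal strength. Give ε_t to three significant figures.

a = A_s f_y/(0.85 f'_c b) = 50.36 mm.
β₁ = 0.736, so c = a/β₁ = 50.36/0.736 = 68.42 mm.
From the linear strain diagram with ε_cu = 0.003: ε_t = 0.003 (d − c)/c = 0.003 × (410 − 68.42)/68.42 = 0.0150.
Since ε_t ≥ 0.005, the section is tension-controlled.

ε_t ≈ 0.0150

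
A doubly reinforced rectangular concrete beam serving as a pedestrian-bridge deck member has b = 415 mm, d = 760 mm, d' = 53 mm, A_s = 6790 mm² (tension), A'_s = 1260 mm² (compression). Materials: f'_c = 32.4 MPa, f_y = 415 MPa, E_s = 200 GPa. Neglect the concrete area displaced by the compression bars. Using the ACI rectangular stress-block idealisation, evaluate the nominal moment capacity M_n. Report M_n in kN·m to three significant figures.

Assume both tension and compression steel yield.
Net tension couple steel: A_s − A'_s = 5530 mm².
a = (A_s − A'_s) f_y / (0.85 f'_c b) = 2294950/(0.85 × 32.4 × 415) = 200.80 mm.
c = a/β₁ = 200.80/0.819 = 245.18 mm; ε'_s = 0.003(c − d')/c = 0.0024 ≥ f_y/E_s = 0.0021, so compression steel does yield.
M_n = (A_s − A'_s) f_y (d − a/2) + A'_s f_y (d − d') = [2294950 × (760 − 100.4) + 522900 × (760 − 53)] × 10⁻⁶ = 1513.75 + 369.69 = 1883.44 kN·m.

M_n ≈ 1880 kN·m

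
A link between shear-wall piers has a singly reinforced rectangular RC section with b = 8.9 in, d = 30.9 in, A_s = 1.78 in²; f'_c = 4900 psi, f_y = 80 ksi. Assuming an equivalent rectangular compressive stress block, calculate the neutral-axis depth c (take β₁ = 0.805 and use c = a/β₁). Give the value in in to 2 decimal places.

c ≈ 4.77 in

T = A_s f_y = 1.78 × 80 = 142.4 kips.
a = T/(0.85 f'_c b) = 142.4/(0.85 × 4.9 × 8.9) = 3.8415 in.
With β₁ = 0.805, c = a/β₁ = 3.8415/0.805 = 4.77 in.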